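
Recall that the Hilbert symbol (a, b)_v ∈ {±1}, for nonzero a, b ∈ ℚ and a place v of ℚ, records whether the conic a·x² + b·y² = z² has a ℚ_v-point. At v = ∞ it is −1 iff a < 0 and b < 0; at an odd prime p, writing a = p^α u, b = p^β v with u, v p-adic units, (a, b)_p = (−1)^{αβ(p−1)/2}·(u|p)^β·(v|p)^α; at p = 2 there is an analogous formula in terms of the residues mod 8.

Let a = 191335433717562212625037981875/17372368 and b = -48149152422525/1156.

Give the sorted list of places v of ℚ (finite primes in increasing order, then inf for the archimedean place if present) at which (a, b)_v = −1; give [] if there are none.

(a, b) ≡ (143, -21) mod (ℚ^×)²; places V = {2, 3, 5, 7, 11, 13, 17, 19, 23, ∞}.
(a,b)_3: α=14, u≡2; β=5, v≡2 (mod 3); (2|3)=-1, (2|3)=-1; sign (−1)^0·-1^5·-1^14 = -1.
(a,b)_5: α=4, u≡2; β=2, v≡4 (mod 5); (2|5)=-1, (4|5)=+1; sign (−1)^0·-1^2·+1^4 = +1.
(a,b)_7: α=8, u≡6; β=3, v≡4 (mod 7); (6|7)=-1, (4|7)=+1; sign (−1)^0·-1^3·+1^8 = -1.
(a,b)_2: α=-4, β=-2; u≡7, v≡3 (mod 8); ε(u)ε(v)=1·1, αω(v)=-4·1, βω(u)=-2·0; sum ≡ 1  ⇒  -1.
(a,b)_23: α=2, u≡15; β=2, v≡4 (mod 23); (15|23)=-1, (4|23)=+1; sign (−1)^0·-1^2·+1^2 = +1.
(a,b)_17: α=-4, u≡11; β=-2, v≡13 (mod 17); (11|17)=-1, (13|17)=+1; sign (−1)^0·-1^-2·+1^-4 = +1.
(a,b)_13: α=-1, u≡8; β=0, v≡11 (mod 13); (8|13)=-1, (11|13)=-1; sign (−1)^0·-1^0·-1^-1 = -1.
(a,b)_∞: sgn(143)=+, sgn(-21)=−, so +1.
(a,b)_11: α=5, u≡10; β=2, v≡1 (mod 11); (10|11)=-1, (1|11)=+1; sign (−1)^0·-1^2·+1^5 = +1.
(a,b)_19: α=4, u≡8; β=2, v≡16 (mod 19); (8|19)=-1, (16|19)=+1; sign (−1)^0·-1^2·+1^4 = +1.
(143, -21 / ℚ) ramifies at {2, 3, 7, 13}: a division algebra.

[2, 3, 7, 13]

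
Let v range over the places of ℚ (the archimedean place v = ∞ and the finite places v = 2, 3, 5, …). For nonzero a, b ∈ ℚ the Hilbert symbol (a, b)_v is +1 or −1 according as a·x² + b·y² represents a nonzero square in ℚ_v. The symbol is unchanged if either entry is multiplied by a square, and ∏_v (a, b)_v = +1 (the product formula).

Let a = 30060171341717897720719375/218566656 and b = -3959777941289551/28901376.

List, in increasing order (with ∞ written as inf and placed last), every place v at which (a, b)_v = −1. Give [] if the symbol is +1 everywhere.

(a, b) ≡ (391, -21199) mod (ℚ^×)²; places V = {2, 3, 5, 7, 11, 17, 19, 23, 29, 43, ∞}.
(a,b)_43: α=4, u≡21; β=3, v≡31 (mod 43); (21|43)=+1, (31|43)=+1; sign (−1)^0·+1^3·+1^4 = +1.
(a,b)_19: α=0, u≡7; β=2, v≡4 (mod 19); (7|19)=+1, (4|19)=+1; sign (−1)^0·+1^2·+1^0 = +1.
(a,b)_17: α=3, u≡3; β=1, v≡7 (mod 17); (3|17)=-1, (7|17)=-1; sign (−1)^0·-1^1·-1^3 = +1.
(a,b)_2: α=-12, β=-16; u≡7, v≡1 (mod 8); ε(u)ε(v)=1·0, αω(v)=-12·0, βω(u)=-16·0; sum ≡ 0  ⇒  +1.
(a,b)_29: α=2, u≡10; β=1, v≡9 (mod 29); (10|29)=-1, (9|29)=+1; sign (−1)^0·-1^1·+1^2 = -1.
(a,b)_∞: sgn(391)=+, sgn(-21199)=−, so +1.
(a,b)_11: α=-2, u≡10; β=0, v≡9 (mod 11); (10|11)=-1, (9|11)=+1; sign (−1)^0·-1^0·+1^-2 = +1.
(a,b)_7: α=-2, u≡6; β=-2, v≡1 (mod 7); (6|7)=-1, (1|7)=+1; sign (−1)^0·-1^-2·+1^-2 = +1.
(a,b)_23: α=7, u≡21; β=4, v≡5 (mod 23); (21|23)=-1, (5|23)=-1; sign (−1)^0·-1^4·-1^7 = -1.
(a,b)_5: α=4, u≡1; β=0, v≡4 (mod 5); (1|5)=+1, (4|5)=+1; sign (−1)^0·+1^0·+1^4 = +1.
(a,b)_3: α=-2, u≡1; β=-2, v≡2 (mod 3); (1|3)=+1, (2|3)=-1; sign (−1)^0·+1^-2·-1^-2 = +1.
Ram(391, -21199) = {23, 29}; no ℚ_23-point on the conic.

[23, 29]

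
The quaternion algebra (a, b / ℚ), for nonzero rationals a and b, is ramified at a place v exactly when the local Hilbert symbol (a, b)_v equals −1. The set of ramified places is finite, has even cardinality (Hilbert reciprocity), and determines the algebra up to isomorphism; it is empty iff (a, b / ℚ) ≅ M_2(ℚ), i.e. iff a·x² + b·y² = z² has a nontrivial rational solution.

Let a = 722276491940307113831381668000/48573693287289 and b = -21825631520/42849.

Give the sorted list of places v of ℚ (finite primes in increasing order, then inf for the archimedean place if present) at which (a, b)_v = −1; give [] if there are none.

[2, 7, 11, 17]

(a, b) ≡ (35530, -770) mod (ℚ^×)²; places V = {2, 3, 5, 7, 11, 17, 19, 23, 29, 43, 53, ∞}.
(a,b)_17: α=1, u≡4; β=0, v≡12 (mod 17); (4|17)=+1, (12|17)=-1; sign (−1)^0·+1^0·-1^1 = -1.
(a,b)_43: α=-2, u≡7; β=0, v≡4 (mod 43); (7|43)=-1, (4|43)=+1; sign (−1)^0·-1^0·+1^-2 = +1.
(a,b)_∞: sgn(35530)=+, sgn(-770)=−, so +1.
(a,b)_23: α=-2, u≡4; β=-2, v≡6 (mod 23); (4|23)=+1, (6|23)=+1; sign (−1)^0·+1^-2·+1^-2 = +1.
(a,b)_7: α=8, u≡5; β=1, v≡2 (mod 7); (5|7)=-1, (2|7)=+1; sign (−1)^0·-1^1·+1^8 = -1.
(a,b)_19: α=1, u≡10; β=0, v≡17 (mod 19); (10|19)=-1, (17|19)=+1; sign (−1)^0·-1^0·+1^1 = +1.
(a,b)_53: α=2, u≡27; β=0, v≡46 (mod 53); (27|53)=-1, (46|53)=+1; sign (−1)^0·-1^0·+1^2 = +1.
(a,b)_11: α=13, u≡8; β=7, v≡6 (mod 11); (8|11)=-1, (6|11)=-1; sign (−1)^1·-1^7·-1^13 = -1.
(a,b)_29: α=-2, u≡4; β=0, v≡1 (mod 29); (4|29)=+1, (1|29)=+1; sign (−1)^0·+1^0·+1^-2 = +1.
(a,b)_2: α=5, β=5; u≡5, v≡7 (mod 8); ε(u)ε(v)=0·1, αω(v)=5·0, βω(u)=5·1; sum ≡ 1  ⇒  -1.
(a,b)_3: α=-10, u≡1; β=-4, v≡1 (mod 3); (1|3)=+1, (1|3)=+1; sign (−1)^0·+1^-4·+1^-10 = +1.
(a,b)_5: α=3, u≡1; β=1, v≡4 (mod 5); (1|5)=+1, (4|5)=+1; sign (−1)^0·+1^1·+1^3 = +1.
Ram(35530, -770) = {2, 7, 11, 17}; no ℚ_2-point on the conic.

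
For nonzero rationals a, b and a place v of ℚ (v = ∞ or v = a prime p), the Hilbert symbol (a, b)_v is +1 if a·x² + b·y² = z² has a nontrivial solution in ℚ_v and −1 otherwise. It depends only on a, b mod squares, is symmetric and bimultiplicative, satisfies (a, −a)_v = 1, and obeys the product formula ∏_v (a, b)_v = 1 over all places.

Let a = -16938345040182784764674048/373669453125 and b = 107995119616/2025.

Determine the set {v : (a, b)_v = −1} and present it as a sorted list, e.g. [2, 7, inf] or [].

[]

Mod squares: a ≡ -10, b ≡ 19. Check v ∈ {∞, 2, 3, 5, 19, 31}.
v=5: a=5^-7·(≡3), b=5^-2·(≡1) mod 5; (3|5)=-1, (1|5)=+1; (−1)^{-7·-2·2}·(-1)^-2·(+1)^-7 = +1.
v=2: v_2(a)=47, v_2(b)=14; units ≡ 3, 3 (mod 8); ε·ε+αω+βω = 1·1+47·1+14·1 ≡ 0  ⇒  (a,b)_2 = +1.
v=3: a=3^-14·(≡2), b=3^-4·(≡1) mod 3; (2|3)=-1, (1|3)=+1; (−1)^{-14·-4·1}·(-1)^-4·(+1)^-14 = +1.
v=19: a=19^4·(≡4), b=19^3·(≡6) mod 19; (4|19)=+1, (6|19)=+1; (−1)^{4·3·9}·(+1)^3·(+1)^4 = +1.
v=31: a=31^4·(≡30), b=31^2·(≡19) mod 31; (30|31)=-1, (19|31)=+1; (−1)^{4·2·15}·(-1)^2·(+1)^4 = +1.
v=∞: -10 < 0 and 19 > 0  ⇒  (a,b)_∞ = +1.
Every local symbol is +1, so the conic -10·x² + 19·y² = z² has ℚ_v-points for all v and hence a ℚ-point; (a, b / ℚ) ≅ M_2(ℚ).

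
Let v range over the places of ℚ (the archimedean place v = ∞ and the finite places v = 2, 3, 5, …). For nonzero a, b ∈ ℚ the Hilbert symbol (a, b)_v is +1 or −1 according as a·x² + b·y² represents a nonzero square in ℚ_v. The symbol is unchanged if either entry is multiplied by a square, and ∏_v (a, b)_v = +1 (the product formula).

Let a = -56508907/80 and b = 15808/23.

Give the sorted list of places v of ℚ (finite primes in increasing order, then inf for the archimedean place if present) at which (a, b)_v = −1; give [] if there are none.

Mod squares: a ≡ -5766215, b ≡ 5681. Check v ∈ {∞, 2, 5, 7, 13, 19, 23, 29}.
v=7: a=7^3·(≡1), b=7^0·(≡1) mod 7; (1|7)=+1, (1|7)=+1; (−1)^{3·0·3}·(+1)^0·(+1)^3 = +1.
v=∞: -5766215 < 0 and 5681 > 0  ⇒  (a,b)_∞ = +1.
v=13: a=13^1·(≡5), b=13^1·(≡2) mod 13; (5|13)=-1, (2|13)=-1; (−1)^{1·1·6}·(-1)^1·(-1)^1 = +1.
v=29: a=29^1·(≡27), b=29^0·(≡14) mod 29; (27|29)=-1, (14|29)=-1; (−1)^{1·0·14}·(-1)^0·(-1)^1 = -1.
v=5: a=5^-1·(≡3), b=5^0·(≡1) mod 5; (3|5)=-1, (1|5)=+1; (−1)^{-1·0·2}·(-1)^0·(+1)^-1 = +1.
v=23: a=23^1·(≡6), b=23^-1·(≡7) mod 23; (6|23)=+1, (7|23)=-1; (−1)^{1·-1·11}·(+1)^-1·(-1)^1 = +1.
v=2: v_2(a)=-4, v_2(b)=6; units ≡ 1, 1 (mod 8); ε·ε+αω+βω = 0·0+-4·0+6·0 ≡ 0  ⇒  (a,b)_2 = +1.
v=19: a=19^1·(≡3), b=19^1·(≡18) mod 19; (3|19)=-1, (18|19)=-1; (−1)^{1·1·9}·(-1)^1·(-1)^1 = -1.
(-5766215, 5681 / ℚ) ramifies at {19, 29}: a division algebra.

[19, 29]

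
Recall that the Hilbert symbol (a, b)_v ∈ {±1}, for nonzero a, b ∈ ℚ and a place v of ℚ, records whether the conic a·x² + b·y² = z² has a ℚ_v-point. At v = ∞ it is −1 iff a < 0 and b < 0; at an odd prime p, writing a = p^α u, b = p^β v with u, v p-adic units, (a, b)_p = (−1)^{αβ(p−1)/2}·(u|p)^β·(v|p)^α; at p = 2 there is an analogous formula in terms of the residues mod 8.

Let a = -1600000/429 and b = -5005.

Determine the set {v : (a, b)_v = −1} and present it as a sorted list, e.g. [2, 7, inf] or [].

[3, 5, 11, inf]

Mod squares: a ≡ -4290, b ≡ -5005. Check v ∈ {∞, 2, 3, 5, 7, 11, 13}.
v=2: v_2(a)=9, v_2(b)=0; units ≡ 7, 3 (mod 8); ε·ε+αω+βω = 1·1+9·1+0·0 ≡ 0  ⇒  (a,b)_2 = +1.
v=7: a=7^0·(≡2), b=7^1·(≡6) mod 7; (2|7)=+1, (6|7)=-1; (−1)^{0·1·3}·(+1)^1·(-1)^0 = +1.
v=3: a=3^-1·(≡1), b=3^0·(≡2) mod 3; (1|3)=+1, (2|3)=-1; (−1)^{-1·0·1}·(+1)^0·(-1)^-1 = -1.
v=11: a=11^-1·(≡10), b=11^1·(≡7) mod 11; (10|11)=-1, (7|11)=-1; (−1)^{-1·1·5}·(-1)^1·(-1)^-1 = -1.
v=5: a=5^5·(≡2), b=5^1·(≡4) mod 5; (2|5)=-1, (4|5)=+1; (−1)^{5·1·2}·(-1)^1·(+1)^5 = -1.
v=13: a=13^-1·(≡2), b=13^1·(≡5) mod 13; (2|13)=-1, (5|13)=-1; (−1)^{-1·1·6}·(-1)^1·(-1)^-1 = +1.
v=∞: -4290 < 0 and -5005 < 0  ⇒  (a,b)_∞ = -1.
Ram(-4290, -5005) = {3, 5, 11, ∞}; no ℚ_3-point on the conic.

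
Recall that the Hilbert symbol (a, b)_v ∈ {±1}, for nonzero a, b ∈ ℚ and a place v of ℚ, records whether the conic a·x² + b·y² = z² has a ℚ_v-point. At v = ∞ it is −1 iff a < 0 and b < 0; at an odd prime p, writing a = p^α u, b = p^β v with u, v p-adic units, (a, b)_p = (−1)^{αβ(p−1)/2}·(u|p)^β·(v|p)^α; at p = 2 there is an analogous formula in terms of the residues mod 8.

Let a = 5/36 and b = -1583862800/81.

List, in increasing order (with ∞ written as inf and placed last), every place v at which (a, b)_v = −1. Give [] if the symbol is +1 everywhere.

(a, b) ≡ (5, -3959657) mod (ℚ^×)²; places V = {2, 3, 5, 13, 17, 19, 23, 41, ∞}.
(a,b)_3: α=-2, u≡2; β=-4, v≡1 (mod 3); (2|3)=-1, (1|3)=+1; sign (−1)^0·-1^-4·+1^-2 = +1.
(a,b)_13: α=0, u≡7; β=1, v≡12 (mod 13); (7|13)=-1, (12|13)=+1; sign (−1)^0·-1^1·+1^0 = -1.
(a,b)_41: α=0, u≡40; β=1, v≡26 (mod 41); (40|41)=+1, (26|41)=-1; sign (−1)^0·+1^1·-1^0 = +1.
(a,b)_17: α=0, u≡11; β=1, v≡9 (mod 17); (11|17)=-1, (9|17)=+1; sign (−1)^0·-1^1·+1^0 = -1.
(a,b)_19: α=0, u≡7; β=1, v≡13 (mod 19); (7|19)=+1, (13|19)=-1; sign (−1)^0·+1^1·-1^0 = +1.
(a,b)_5: α=1, u≡1; β=2, v≡3 (mod 5); (1|5)=+1, (3|5)=-1; sign (−1)^0·+1^2·-1^1 = -1.
(a,b)_23: α=0, u≡11; β=1, v≡20 (mod 23); (11|23)=-1, (20|23)=-1; sign (−1)^0·-1^1·-1^0 = -1.
(a,b)_2: α=-2, β=4; u≡5, v≡7 (mod 8); ε(u)ε(v)=0·1, αω(v)=-2·0, βω(u)=4·1; sum ≡ 0  ⇒  +1.
(a,b)_∞: sgn(5)=+, sgn(-3959657)=−, so +1.
|Ram(5, -3959657)| = 4, even; anisotropic at {5, 13, 17, 23}.

[5, 13, 17, 23]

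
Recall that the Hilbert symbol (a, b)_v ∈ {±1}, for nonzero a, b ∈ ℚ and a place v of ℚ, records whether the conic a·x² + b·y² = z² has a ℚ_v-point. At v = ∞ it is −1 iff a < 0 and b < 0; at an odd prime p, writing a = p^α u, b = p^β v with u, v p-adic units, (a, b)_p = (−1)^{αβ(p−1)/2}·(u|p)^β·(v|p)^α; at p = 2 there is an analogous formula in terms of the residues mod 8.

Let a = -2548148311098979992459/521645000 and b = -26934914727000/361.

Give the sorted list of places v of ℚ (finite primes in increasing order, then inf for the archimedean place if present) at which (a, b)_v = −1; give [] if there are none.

Mod squares: a ≡ -289478, b ≡ -70. Check v ∈ {∞, 2, 3, 5, 7, 17, 19, 23, 29, 31}.
v=5: a=5^-4·(≡3), b=5^3·(≡4) mod 5; (3|5)=-1, (4|5)=+1; (−1)^{-4·3·2}·(-1)^3·(+1)^-4 = -1.
v=3: a=3^4·(≡1), b=3^2·(≡2) mod 3; (1|3)=+1, (2|3)=-1; (−1)^{4·2·1}·(+1)^2·(-1)^4 = +1.
v=29: a=29^3·(≡1), b=29^2·(≡21) mod 29; (1|29)=+1, (21|29)=-1; (−1)^{3·2·14}·(+1)^2·(-1)^3 = -1.
v=31: a=31^5·(≡26), b=31^2·(≡3) mod 31; (26|31)=-1, (3|31)=-1; (−1)^{5·2·15}·(-1)^2·(-1)^5 = -1.
v=17: a=17^-2·(≡4), b=17^0·(≡4) mod 17; (4|17)=+1, (4|17)=+1; (−1)^{-2·0·8}·(+1)^0·(+1)^-2 = +1.
v=7: a=7^1·(≡2), b=7^1·(≡4) mod 7; (2|7)=+1, (4|7)=+1; (−1)^{1·1·3}·(+1)^1·(+1)^1 = -1.
v=2: v_2(a)=-3, v_2(b)=3; units ≡ 5, 5 (mod 8); ε·ε+αω+βω = 0·0+-3·1+3·1 ≡ 0  ⇒  (a,b)_2 = +1.
v=23: a=23^5·(≡13), b=23^2·(≡5) mod 23; (13|23)=+1, (5|23)=-1; (−1)^{5·2·11}·(+1)^2·(-1)^5 = -1.
v=∞: -289478 < 0 and -70 < 0  ⇒  (a,b)_∞ = -1.
v=19: a=19^-2·(≡9), b=19^-2·(≡5) mod 19; (9|19)=+1, (5|19)=+1; (−1)^{-2·-2·9}·(+1)^-2·(+1)^-2 = +1.
|Ram(-289478, -70)| = 6, even; anisotropic at {5, 7, 23, 29, 31, ∞}.

[5, 7, 23, 29, 31, inf]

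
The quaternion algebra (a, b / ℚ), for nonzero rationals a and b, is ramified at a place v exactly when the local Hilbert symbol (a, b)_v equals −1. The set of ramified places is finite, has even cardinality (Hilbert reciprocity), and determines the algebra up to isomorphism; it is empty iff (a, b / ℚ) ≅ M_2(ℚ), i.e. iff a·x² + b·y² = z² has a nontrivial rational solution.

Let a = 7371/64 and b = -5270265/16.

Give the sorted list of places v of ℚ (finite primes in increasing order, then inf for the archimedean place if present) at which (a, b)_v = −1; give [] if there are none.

Mod squares: a ≡ 91, b ≡ -385. Check v ∈ {∞, 2, 3, 5, 7, 11, 13}.
v=3: a=3^4·(≡1), b=3^4·(≡2) mod 3; (1|3)=+1, (2|3)=-1; (−1)^{4·4·1}·(+1)^4·(-1)^4 = +1.
v=2: v_2(a)=-6, v_2(b)=-4; units ≡ 3, 7 (mod 8); ε·ε+αω+βω = 1·1+-6·0+-4·1 ≡ 1  ⇒  (a,b)_2 = -1.
v=11: a=11^0·(≡5), b=11^1·(≡9) mod 11; (5|11)=+1, (9|11)=+1; (−1)^{0·1·5}·(+1)^1·(+1)^0 = +1.
v=∞: 91 > 0 and -385 < 0  ⇒  (a,b)_∞ = +1.
v=13: a=13^1·(≡5), b=13^2·(≡5) mod 13; (5|13)=-1, (5|13)=-1; (−1)^{1·2·6}·(-1)^2·(-1)^1 = -1.
v=7: a=7^1·(≡3), b=7^1·(≡2) mod 7; (3|7)=-1, (2|7)=+1; (−1)^{1·1·3}·(-1)^1·(+1)^1 = +1.
v=5: a=5^0·(≡4), b=5^1·(≡2) mod 5; (4|5)=+1, (2|5)=-1; (−1)^{0·1·2}·(+1)^1·(-1)^0 = +1.
|Ram(91, -385)| = 2, even; anisotropic at {2, 13}.

[2, 13]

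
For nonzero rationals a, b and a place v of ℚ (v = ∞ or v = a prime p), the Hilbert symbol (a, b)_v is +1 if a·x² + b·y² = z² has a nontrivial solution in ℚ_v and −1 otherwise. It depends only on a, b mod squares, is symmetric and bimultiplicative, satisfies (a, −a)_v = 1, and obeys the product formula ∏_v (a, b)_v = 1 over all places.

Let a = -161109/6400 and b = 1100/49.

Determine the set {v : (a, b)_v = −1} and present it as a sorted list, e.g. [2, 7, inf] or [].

Mod squares: a ≡ -221, b ≡ 11. Check v ∈ {∞, 2, 3, 5, 7, 11, 13, 17}.
v=∞: -221 < 0 and 11 > 0  ⇒  (a,b)_∞ = +1.
v=5: a=5^-2·(≡1), b=5^2·(≡1) mod 5; (1|5)=+1, (1|5)=+1; (−1)^{-2·2·2}·(+1)^2·(+1)^-2 = +1.
v=2: v_2(a)=-8, v_2(b)=2; units ≡ 3, 3 (mod 8); ε·ε+αω+βω = 1·1+-8·1+2·1 ≡ 1  ⇒  (a,b)_2 = -1.
v=11: a=11^0·(≡7), b=11^1·(≡9) mod 11; (7|11)=-1, (9|11)=+1; (−1)^{0·1·5}·(-1)^1·(+1)^0 = -1.
v=17: a=17^1·(≡16), b=17^0·(≡11) mod 17; (16|17)=+1, (11|17)=-1; (−1)^{1·0·8}·(+1)^0·(-1)^1 = -1.
v=7: a=7^0·(≡5), b=7^-2·(≡1) mod 7; (5|7)=-1, (1|7)=+1; (−1)^{0·-2·3}·(-1)^-2·(+1)^0 = +1.
v=3: a=3^6·(≡1), b=3^0·(≡2) mod 3; (1|3)=+1, (2|3)=-1; (−1)^{6·0·1}·(+1)^0·(-1)^6 = +1.
v=13: a=13^1·(≡12), b=13^0·(≡6) mod 13; (12|13)=+1, (6|13)=-1; (−1)^{1·0·6}·(+1)^0·(-1)^1 = -1.
|Ram(-221, 11)| = 4, even; anisotropic at {2, 11, 13, 17}.

[2, 11, 13, 17]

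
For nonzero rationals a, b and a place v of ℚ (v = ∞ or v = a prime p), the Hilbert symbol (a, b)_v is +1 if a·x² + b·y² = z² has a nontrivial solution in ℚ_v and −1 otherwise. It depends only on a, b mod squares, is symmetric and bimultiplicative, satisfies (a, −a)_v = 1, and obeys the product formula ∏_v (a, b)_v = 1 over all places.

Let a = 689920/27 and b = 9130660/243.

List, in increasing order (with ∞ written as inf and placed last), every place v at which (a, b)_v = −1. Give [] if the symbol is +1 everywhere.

Mod squares: a ≡ 165, b ≡ 1155. Check v ∈ {∞, 2, 3, 5, 7, 11}.
v=11: a=11^1·(≡4), b=11^3·(≡7) mod 11; (4|11)=+1, (7|11)=-1; (−1)^{1·3·5}·(+1)^3·(-1)^1 = +1.
v=∞: 165 > 0 and 1155 > 0  ⇒  (a,b)_∞ = +1.
v=5: a=5^1·(≡2), b=5^1·(≡4) mod 5; (2|5)=-1, (4|5)=+1; (−1)^{1·1·2}·(-1)^1·(+1)^1 = -1.
v=3: a=3^-3·(≡1), b=3^-5·(≡1) mod 3; (1|3)=+1, (1|3)=+1; (−1)^{-3·-5·1}·(+1)^-5·(+1)^-3 = -1.
v=7: a=7^2·(≡4), b=7^3·(≡4) mod 7; (4|7)=+1, (4|7)=+1; (−1)^{2·3·3}·(+1)^3·(+1)^2 = +1.
v=2: v_2(a)=8, v_2(b)=2; units ≡ 5, 3 (mod 8); ε·ε+αω+βω = 0·1+8·1+2·1 ≡ 0  ⇒  (a,b)_2 = +1.
(165, 1155 / ℚ) ramifies at {3, 5}: a division algebra.

[3, 5]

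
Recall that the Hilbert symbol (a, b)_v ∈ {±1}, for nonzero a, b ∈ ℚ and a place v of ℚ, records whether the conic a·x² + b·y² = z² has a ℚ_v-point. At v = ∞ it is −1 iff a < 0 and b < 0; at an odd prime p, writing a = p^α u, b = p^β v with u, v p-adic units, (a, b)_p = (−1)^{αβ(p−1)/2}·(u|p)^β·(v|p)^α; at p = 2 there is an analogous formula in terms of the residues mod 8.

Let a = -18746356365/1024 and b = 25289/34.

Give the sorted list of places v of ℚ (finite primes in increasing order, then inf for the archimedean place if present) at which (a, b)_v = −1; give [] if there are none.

[2, 3, 11, 17]

(a, b) ≡ (-165, 7106) mod (ℚ^×)²; places V = {2, 3, 5, 11, 17, 19, ∞}.
(a,b)_19: α=2, u≡4; β=1, v≡14 (mod 19); (4|19)=+1, (14|19)=-1; sign (−1)^0·+1^1·-1^2 = +1.
(a,b)_17: α=2, u≡5; β=-1, v≡5 (mod 17); (5|17)=-1, (5|17)=-1; sign (−1)^0·-1^-1·-1^2 = -1.
(a,b)_∞: sgn(-165)=−, sgn(7106)=+, so +1.
(a,b)_2: α=-10, β=-1; u≡3, v≡1 (mod 8); ε(u)ε(v)=1·0, αω(v)=-10·0, βω(u)=-1·1; sum ≡ 1  ⇒  -1.
(a,b)_5: α=1, u≡3; β=0, v≡1 (mod 5); (3|5)=-1, (1|5)=+1; sign (−1)^0·-1^0·+1^1 = +1.
(a,b)_3: α=3, u≡2; β=0, v≡2 (mod 3); (2|3)=-1, (2|3)=-1; sign (−1)^0·-1^0·-1^3 = -1.
(a,b)_11: α=3, u≡7; β=3, v≡8 (mod 11); (7|11)=-1, (8|11)=-1; sign (−1)^1·-1^3·-1^3 = -1.
|Ram(-165, 7106)| = 4, even; anisotropic at {2, 3, 11, 17}.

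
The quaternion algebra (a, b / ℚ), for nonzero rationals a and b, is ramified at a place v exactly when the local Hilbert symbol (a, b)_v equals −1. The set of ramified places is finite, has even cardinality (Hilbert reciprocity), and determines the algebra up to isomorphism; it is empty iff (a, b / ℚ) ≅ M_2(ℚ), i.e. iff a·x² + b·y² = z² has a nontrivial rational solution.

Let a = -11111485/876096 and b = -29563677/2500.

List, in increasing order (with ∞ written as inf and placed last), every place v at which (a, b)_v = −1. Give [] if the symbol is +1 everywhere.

Mod squares: a ≡ -226765, b ≡ -19437. Check v ∈ {∞, 2, 3, 5, 7, 11, 13, 19, 31}.
v=31: a=31^1·(≡16), b=31^1·(≡21) mod 31; (16|31)=+1, (21|31)=-1; (−1)^{1·1·15}·(+1)^1·(-1)^1 = +1.
v=11: a=11^1·(≡6), b=11^1·(≡4) mod 11; (6|11)=-1, (4|11)=+1; (−1)^{1·1·5}·(-1)^1·(+1)^1 = +1.
v=∞: -226765 < 0 and -19437 < 0  ⇒  (a,b)_∞ = -1.
v=3: a=3^-4·(≡2), b=3^3·(≡1) mod 3; (2|3)=-1, (1|3)=+1; (−1)^{-4·3·1}·(-1)^3·(+1)^-4 = -1.
v=2: v_2(a)=-6, v_2(b)=-2; units ≡ 3, 3 (mod 8); ε·ε+αω+βω = 1·1+-6·1+-2·1 ≡ 1  ⇒  (a,b)_2 = -1.
v=19: a=19^1·(≡4), b=19^1·(≡2) mod 19; (4|19)=+1, (2|19)=-1; (−1)^{1·1·9}·(+1)^1·(-1)^1 = +1.
v=5: a=5^1·(≡3), b=5^-4·(≡2) mod 5; (3|5)=-1, (2|5)=-1; (−1)^{1·-4·2}·(-1)^-4·(-1)^1 = -1.
v=7: a=7^3·(≡2), b=7^0·(≡4) mod 7; (2|7)=+1, (4|7)=+1; (−1)^{3·0·3}·(+1)^0·(+1)^3 = +1.
v=13: a=13^-2·(≡7), b=13^2·(≡2) mod 13; (7|13)=-1, (2|13)=-1; (−1)^{-2·2·6}·(-1)^2·(-1)^-2 = +1.
(-226765, -19437 / ℚ) ramifies at {2, 3, 5, ∞}: a division algebra.

[2, 3, 5, inf]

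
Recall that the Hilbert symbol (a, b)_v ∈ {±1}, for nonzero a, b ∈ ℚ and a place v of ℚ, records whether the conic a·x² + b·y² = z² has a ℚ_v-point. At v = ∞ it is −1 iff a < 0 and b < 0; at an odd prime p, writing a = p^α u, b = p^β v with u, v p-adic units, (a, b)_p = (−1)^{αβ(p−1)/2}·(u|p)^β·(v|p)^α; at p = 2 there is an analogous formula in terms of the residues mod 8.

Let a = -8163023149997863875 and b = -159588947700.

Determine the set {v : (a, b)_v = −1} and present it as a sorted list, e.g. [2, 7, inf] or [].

[5, 13, 19, inf]

(a, b) ≡ (-195, -437) mod (ℚ^×)²; places V = {2, 3, 5, 7, 13, 19, 23, ∞}.
(a,b)_3: α=3, u≡1; β=2, v≡1 (mod 3); (1|3)=+1, (1|3)=+1; sign (−1)^0·+1^2·+1^3 = +1.
(a,b)_19: α=2, u≡2; β=1, v≡12 (mod 19); (2|19)=-1, (12|19)=-1; sign (−1)^0·-1^1·-1^2 = -1.
(a,b)_7: α=8, u≡2; β=4, v≡2 (mod 7); (2|7)=+1, (2|7)=+1; sign (−1)^0·+1^4·+1^8 = +1.
(a,b)_2: α=0, β=2; u≡5, v≡3 (mod 8); ε(u)ε(v)=0·1, αω(v)=0·1, βω(u)=2·1; sum ≡ 0  ⇒  +1.
(a,b)_13: α=3, u≡11; β=2, v≡5 (mod 13); (11|13)=-1, (5|13)=-1; sign (−1)^0·-1^2·-1^3 = -1.
(a,b)_∞: sgn(-195)=−, sgn(-437)=−, so -1.
(a,b)_5: α=3, u≡4; β=2, v≡2 (mod 5); (4|5)=+1, (2|5)=-1; sign (−1)^0·+1^2·-1^3 = -1.
(a,b)_23: α=2, u≡1; β=1, v≡13 (mod 23); (1|23)=+1, (13|23)=+1; sign (−1)^0·+1^1·+1^2 = +1.
|Ram(-195, -437)| = 4, even; anisotropic at {5, 13, 19, ∞}.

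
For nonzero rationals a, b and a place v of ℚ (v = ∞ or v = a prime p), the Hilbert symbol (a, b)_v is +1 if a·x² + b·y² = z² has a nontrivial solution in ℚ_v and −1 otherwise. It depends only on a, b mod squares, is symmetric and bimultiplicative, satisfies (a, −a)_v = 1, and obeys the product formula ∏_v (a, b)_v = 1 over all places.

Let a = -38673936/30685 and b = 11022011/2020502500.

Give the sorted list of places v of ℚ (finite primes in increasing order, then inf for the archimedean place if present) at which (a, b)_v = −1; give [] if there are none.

Mod squares: a ≡ -51765, b ≡ 11. Check v ∈ {∞, 2, 3, 5, 7, 11, 13, 17, 19, 29, 31}.
v=5: a=5^-1·(≡2), b=5^-4·(≡4) mod 5; (2|5)=-1, (4|5)=+1; (−1)^{-1·-4·2}·(-1)^-4·(+1)^-1 = +1.
v=13: a=13^0·(≡10), b=13^2·(≡8) mod 13; (10|13)=+1, (8|13)=-1; (−1)^{0·2·6}·(+1)^2·(-1)^0 = +1.
v=2: v_2(a)=4, v_2(b)=-2; units ≡ 3, 3 (mod 8); ε·ε+αω+βω = 1·1+4·1+-2·1 ≡ 1  ⇒  (a,b)_2 = -1.
v=3: a=3^5·(≡1), b=3^0·(≡2) mod 3; (1|3)=+1, (2|3)=-1; (−1)^{5·0·1}·(+1)^0·(-1)^5 = -1.
v=∞: -51765 < 0 and 11 > 0  ⇒  (a,b)_∞ = +1.
v=11: a=11^0·(≡3), b=11^3·(≡4) mod 11; (3|11)=+1, (4|11)=+1; (−1)^{0·3·5}·(+1)^3·(+1)^0 = +1.
v=19: a=19^-2·(≡12), b=19^0·(≡1) mod 19; (12|19)=-1, (1|19)=+1; (−1)^{-2·0·9}·(-1)^0·(+1)^-2 = +1.
v=31: a=31^0·(≡2), b=31^-2·(≡3) mod 31; (2|31)=+1, (3|31)=-1; (−1)^{0·-2·15}·(+1)^-2·(-1)^0 = +1.
v=17: a=17^-1·(≡9), b=17^0·(≡11) mod 17; (9|17)=+1, (11|17)=-1; (−1)^{-1·0·8}·(+1)^0·(-1)^-1 = -1.
v=29: a=29^1·(≡13), b=29^-2·(≡27) mod 29; (13|29)=+1, (27|29)=-1; (−1)^{1·-2·14}·(+1)^-2·(-1)^1 = -1.
v=7: a=7^3·(≡1), b=7^2·(≡4) mod 7; (1|7)=+1, (4|7)=+1; (−1)^{3·2·3}·(+1)^2·(+1)^3 = +1.
(-51765, 11 / ℚ) ramifies at {2, 3, 17, 29}: a division algebra.

[2, 3, 17, 29]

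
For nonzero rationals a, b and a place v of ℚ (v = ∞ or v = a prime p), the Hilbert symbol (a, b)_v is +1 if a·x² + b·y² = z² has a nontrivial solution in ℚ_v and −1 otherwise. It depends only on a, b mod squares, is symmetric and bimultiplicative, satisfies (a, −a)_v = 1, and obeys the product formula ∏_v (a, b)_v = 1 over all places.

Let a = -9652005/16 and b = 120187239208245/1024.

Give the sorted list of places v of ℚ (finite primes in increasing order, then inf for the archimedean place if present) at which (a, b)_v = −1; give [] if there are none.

Mod squares: a ≡ -1072445, b ≡ 19061845. Check v ∈ {∞, 2, 3, 5, 11, 17, 19, 29, 31, 37}.
v=29: a=29^0·(≡24), b=29^1·(≡1) mod 29; (24|29)=+1, (1|29)=+1; (−1)^{0·1·14}·(+1)^1·(+1)^0 = +1.
v=5: a=5^1·(≡4), b=5^1·(≡1) mod 5; (4|5)=+1, (1|5)=+1; (−1)^{1·1·2}·(+1)^1·(+1)^1 = +1.
v=19: a=19^0·(≡8), b=19^1·(≡9) mod 19; (8|19)=-1, (9|19)=+1; (−1)^{0·1·9}·(-1)^1·(+1)^0 = -1.
v=11: a=11^1·(≡3), b=11^1·(≡2) mod 11; (3|11)=+1, (2|11)=-1; (−1)^{1·1·5}·(+1)^1·(-1)^1 = +1.
v=∞: -1072445 < 0 and 19061845 > 0  ⇒  (a,b)_∞ = +1.
v=37: a=37^1·(≡6), b=37^1·(≡34) mod 37; (6|37)=-1, (34|37)=+1; (−1)^{1·1·18}·(-1)^1·(+1)^1 = -1.
v=2: v_2(a)=-4, v_2(b)=-10; units ≡ 3, 5 (mod 8); ε·ε+αω+βω = 1·0+-4·1+-10·1 ≡ 0  ⇒  (a,b)_2 = +1.
v=17: a=17^1·(≡16), b=17^1·(≡15) mod 17; (16|17)=+1, (15|17)=+1; (−1)^{1·1·8}·(+1)^1·(+1)^1 = +1.
v=31: a=31^1·(≡18), b=31^2·(≡16) mod 31; (18|31)=+1, (16|31)=+1; (−1)^{1·2·15}·(+1)^2·(+1)^1 = +1.
v=3: a=3^2·(≡1), b=3^8·(≡1) mod 3; (1|3)=+1, (1|3)=+1; (−1)^{2·8·1}·(+1)^8·(+1)^2 = +1.
(-1072445, 19061845 / ℚ) ramifies at {19, 37}: a division algebra.

[19, 37]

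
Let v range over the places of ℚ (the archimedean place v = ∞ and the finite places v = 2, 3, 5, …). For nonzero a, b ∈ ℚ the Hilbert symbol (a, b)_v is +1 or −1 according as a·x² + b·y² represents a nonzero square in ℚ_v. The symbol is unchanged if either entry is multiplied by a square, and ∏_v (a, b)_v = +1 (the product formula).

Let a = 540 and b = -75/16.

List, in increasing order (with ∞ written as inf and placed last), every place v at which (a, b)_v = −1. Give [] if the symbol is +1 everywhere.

[3, 5]

Mod squares: a ≡ 15, b ≡ -3. Check v ∈ {∞, 2, 3, 5}.
v=∞: 15 > 0 and -3 < 0  ⇒  (a,b)_∞ = +1.
v=3: a=3^3·(≡2), b=3^1·(≡2) mod 3; (2|3)=-1, (2|3)=-1; (−1)^{3·1·1}·(-1)^1·(-1)^3 = -1.
v=5: a=5^1·(≡3), b=5^2·(≡2) mod 5; (3|5)=-1, (2|5)=-1; (−1)^{1·2·2}·(-1)^2·(-1)^1 = -1.
v=2: v_2(a)=2, v_2(b)=-4; units ≡ 7, 5 (mod 8); ε·ε+αω+βω = 1·0+2·1+-4·0 ≡ 0  ⇒  (a,b)_2 = +1.
Ram(15, -3) = {3, 5}; no ℚ_3-point on the conic.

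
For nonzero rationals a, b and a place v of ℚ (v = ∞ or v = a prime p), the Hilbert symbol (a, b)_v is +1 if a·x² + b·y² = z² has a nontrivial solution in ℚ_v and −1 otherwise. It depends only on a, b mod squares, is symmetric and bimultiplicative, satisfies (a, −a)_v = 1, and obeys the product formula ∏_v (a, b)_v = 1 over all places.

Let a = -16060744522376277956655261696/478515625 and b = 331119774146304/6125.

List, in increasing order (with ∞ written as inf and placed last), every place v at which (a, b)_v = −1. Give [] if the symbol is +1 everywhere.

[11, 13, 17, 19]

Mod squares: a ≡ -25194, b ≡ 40755. Check v ∈ {∞, 2, 3, 5, 7, 11, 13, 17, 19}.
v=7: a=7^-2·(≡5), b=7^-2·(≡4) mod 7; (5|7)=-1, (4|7)=+1; (−1)^{-2·-2·3}·(-1)^-2·(+1)^-2 = +1.
v=∞: -25194 < 0 and 40755 > 0  ⇒  (a,b)_∞ = +1.
v=5: a=5^-10·(≡1), b=5^-3·(≡1) mod 5; (1|5)=+1, (1|5)=+1; (−1)^{-10·-3·2}·(+1)^-3·(+1)^-10 = +1.
v=2: v_2(a)=11, v_2(b)=8; units ≡ 3, 3 (mod 8); ε·ε+αω+βω = 1·1+11·1+8·1 ≡ 0  ⇒  (a,b)_2 = +1.
v=19: a=19^5·(≡6), b=19^3·(≡5) mod 19; (6|19)=+1, (5|19)=+1; (−1)^{5·3·9}·(+1)^3·(+1)^5 = -1.
v=13: a=13^5·(≡10), b=13^3·(≡5) mod 13; (10|13)=+1, (5|13)=-1; (−1)^{5·3·6}·(+1)^3·(-1)^5 = -1.
v=17: a=17^3·(≡3), b=17^2·(≡7) mod 17; (3|17)=-1, (7|17)=-1; (−1)^{3·2·8}·(-1)^2·(-1)^3 = -1.
v=3: a=3^15·(≡2), b=3^3·(≡1) mod 3; (2|3)=-1, (1|3)=+1; (−1)^{15·3·1}·(-1)^3·(+1)^15 = +1.
v=11: a=11^2·(≡6), b=11^1·(≡9) mod 11; (6|11)=-1, (9|11)=+1; (−1)^{2·1·5}·(-1)^1·(+1)^2 = -1.
|Ram(-25194, 40755)| = 4, even; anisotropic at {11, 13, 17, 19}.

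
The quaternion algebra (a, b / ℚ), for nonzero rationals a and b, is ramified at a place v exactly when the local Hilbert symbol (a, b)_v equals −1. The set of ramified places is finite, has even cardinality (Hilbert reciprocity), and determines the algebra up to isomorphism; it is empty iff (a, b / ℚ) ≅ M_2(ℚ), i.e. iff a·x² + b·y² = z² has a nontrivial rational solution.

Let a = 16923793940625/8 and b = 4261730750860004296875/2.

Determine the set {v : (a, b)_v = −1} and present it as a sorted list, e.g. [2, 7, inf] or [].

(a, b) ≡ (4290, 176358) mod (ℚ^×)²; places V = {2, 3, 5, 7, 11, 13, 17, 19, ∞}.
(a,b)_∞: sgn(4290)=+, sgn(176358)=+, so +1.
(a,b)_19: α=2, u≡14; β=3, v≡15 (mod 19); (14|19)=-1, (15|19)=-1; sign (−1)^0·-1^3·-1^2 = -1.
(a,b)_11: α=3, u≡1; β=4, v≡10 (mod 11); (1|11)=+1, (10|11)=-1; sign (−1)^0·+1^4·-1^3 = -1.
(a,b)_5: α=5, u≡2; β=8, v≡3 (mod 5); (2|5)=-1, (3|5)=-1; sign (−1)^0·-1^8·-1^5 = -1.
(a,b)_2: α=-3, β=-1; u≡1, v≡3 (mod 8); ε(u)ε(v)=0·1, αω(v)=-3·1, βω(u)=-1·0; sum ≡ 1  ⇒  -1.
(a,b)_3: α=1, u≡2; β=5, v≡1 (mod 3); (2|3)=-1, (1|3)=+1; sign (−1)^1·-1^5·+1^1 = +1.
(a,b)_13: α=1, u≡5; β=1, v≡11 (mod 13); (5|13)=-1, (11|13)=-1; sign (−1)^0·-1^1·-1^1 = +1.
(a,b)_7: α=0, u≡5; β=1, v≡2 (mod 7); (5|7)=-1, (2|7)=+1; sign (−1)^0·-1^1·+1^0 = -1.
(a,b)_17: α=2, u≡5; β=3, v≡13 (mod 17); (5|17)=-1, (13|17)=+1; sign (−1)^0·-1^3·+1^2 = -1.
(4290, 176358 / ℚ) ramifies at {2, 5, 7, 11, 17, 19}: a division algebra.

[2, 5, 7, 11, 17, 19]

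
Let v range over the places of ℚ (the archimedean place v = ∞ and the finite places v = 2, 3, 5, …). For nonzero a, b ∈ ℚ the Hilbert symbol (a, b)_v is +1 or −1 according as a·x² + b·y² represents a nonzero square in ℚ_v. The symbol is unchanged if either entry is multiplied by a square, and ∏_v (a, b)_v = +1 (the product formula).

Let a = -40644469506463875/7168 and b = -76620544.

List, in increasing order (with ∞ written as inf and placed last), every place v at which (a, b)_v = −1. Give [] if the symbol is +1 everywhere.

[3, 11, 23, inf]

(a, b) ≡ (-1365, -1771) mod (ℚ^×)²; places V = {2, 3, 5, 7, 11, 13, 23, 29, 37, ∞}.
(a,b)_11: α=0, u≡2; β=1, v≡4 (mod 11); (2|11)=-1, (4|11)=+1; sign (−1)^0·-1^1·+1^0 = -1.
(a,b)_13: α=3, u≡4; β=2, v≡12 (mod 13); (4|13)=+1, (12|13)=+1; sign (−1)^0·+1^2·+1^3 = +1.
(a,b)_2: α=-10, β=8; u≡3, v≡5 (mod 8); ε(u)ε(v)=1·0, αω(v)=-10·1, βω(u)=8·1; sum ≡ 0  ⇒  +1.
(a,b)_5: α=3, u≡3; β=0, v≡1 (mod 5); (3|5)=-1, (1|5)=+1; sign (−1)^0·-1^0·+1^3 = +1.
(a,b)_∞: sgn(-1365)=−, sgn(-1771)=−, so -1.
(a,b)_37: α=2, u≡12; β=0, v≡18 (mod 37); (12|37)=+1, (18|37)=-1; sign (−1)^0·+1^0·-1^2 = +1.
(a,b)_3: α=5, u≡1; β=0, v≡2 (mod 3); (1|3)=+1, (2|3)=-1; sign (−1)^0·+1^0·-1^5 = -1.
(a,b)_29: α=2, u≡27; β=0, v≡8 (mod 29); (27|29)=-1, (8|29)=-1; sign (−1)^0·-1^0·-1^2 = +1.
(a,b)_7: α=-1, u≡2; β=1, v≡3 (mod 7); (2|7)=+1, (3|7)=-1; sign (−1)^1·+1^1·-1^-1 = +1.
(a,b)_23: α=2, u≡14; β=1, v≡15 (mod 23); (14|23)=-1, (15|23)=-1; sign (−1)^0·-1^1·-1^2 = -1.
|Ram(-1365, -1771)| = 4, even; anisotropic at {3, 11, 23, ∞}.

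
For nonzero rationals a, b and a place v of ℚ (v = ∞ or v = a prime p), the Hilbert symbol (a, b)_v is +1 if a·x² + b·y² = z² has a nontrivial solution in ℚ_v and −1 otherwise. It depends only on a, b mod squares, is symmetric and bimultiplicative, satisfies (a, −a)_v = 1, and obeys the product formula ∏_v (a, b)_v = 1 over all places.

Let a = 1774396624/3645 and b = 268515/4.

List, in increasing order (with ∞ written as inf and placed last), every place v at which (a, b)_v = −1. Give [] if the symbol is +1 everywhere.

(a, b) ≡ (230945, 3315) mod (ℚ^×)²; places V = {2, 3, 5, 7, 11, 13, 17, 19, ∞}.
(a,b)_13: α=1, u≡6; β=1, v≡6 (mod 13); (6|13)=-1, (6|13)=-1; sign (−1)^0·-1^1·-1^1 = +1.
(a,b)_17: α=1, u≡9; β=1, v≡9 (mod 17); (9|17)=+1, (9|17)=+1; sign (−1)^0·+1^1·+1^1 = +1.
(a,b)_7: α=4, u≡4; β=0, v≡4 (mod 7); (4|7)=+1, (4|7)=+1; sign (−1)^0·+1^0·+1^4 = +1.
(a,b)_2: α=4, β=-2; u≡1, v≡3 (mod 8); ε(u)ε(v)=0·1, αω(v)=4·1, βω(u)=-2·0; sum ≡ 0  ⇒  +1.
(a,b)_11: α=1, u≡8; β=0, v≡4 (mod 11); (8|11)=-1, (4|11)=+1; sign (−1)^0·-1^0·+1^1 = +1.
(a,b)_∞: sgn(230945)=+, sgn(3315)=+, so +1.
(a,b)_5: α=-1, u≡1; β=1, v≡2 (mod 5); (1|5)=+1, (2|5)=-1; sign (−1)^0·+1^1·-1^-1 = -1.
(a,b)_3: α=-6, u≡2; β=5, v≡1 (mod 3); (2|3)=-1, (1|3)=+1; sign (−1)^0·-1^5·+1^-6 = -1.
(a,b)_19: α=1, u≡12; β=0, v≡16 (mod 19); (12|19)=-1, (16|19)=+1; sign (−1)^0·-1^0·+1^1 = +1.
|Ram(230945, 3315)| = 2, even; anisotropic at {3, 5}.

[3, 5]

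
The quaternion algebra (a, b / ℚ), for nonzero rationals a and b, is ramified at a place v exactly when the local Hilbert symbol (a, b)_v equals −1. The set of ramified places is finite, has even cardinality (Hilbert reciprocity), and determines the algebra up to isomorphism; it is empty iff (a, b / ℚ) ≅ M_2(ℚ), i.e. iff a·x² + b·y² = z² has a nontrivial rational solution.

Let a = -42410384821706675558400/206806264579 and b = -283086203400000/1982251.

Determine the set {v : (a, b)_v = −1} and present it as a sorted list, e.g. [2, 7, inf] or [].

Mod squares: a ≡ -114, b ≡ -25935. Check v ∈ {∞, 2, 3, 5, 7, 11, 13, 17, 19, 23, 37}.
v=37: a=37^2·(≡12), b=37^0·(≡22) mod 37; (12|37)=+1, (22|37)=-1; (−1)^{2·0·18}·(+1)^0·(-1)^2 = +1.
v=2: v_2(a)=11, v_2(b)=6; units ≡ 7, 1 (mod 8); ε·ε+αω+βω = 1·0+11·0+6·0 ≡ 0  ⇒  (a,b)_2 = +1.
v=17: a=17^-4·(≡5), b=17^-2·(≡7) mod 17; (5|17)=-1, (7|17)=-1; (−1)^{-4·-2·8}·(-1)^-2·(-1)^-4 = +1.
v=7: a=7^2·(≡3), b=7^1·(≡3) mod 7; (3|7)=-1, (3|7)=-1; (−1)^{2·1·3}·(-1)^1·(-1)^2 = -1.
v=∞: -114 < 0 and -25935 < 0  ⇒  (a,b)_∞ = -1.
v=3: a=3^13·(≡1), b=3^5·(≡1) mod 3; (1|3)=+1, (1|3)=+1; (−1)^{13·5·1}·(+1)^5·(+1)^13 = -1.
v=19: a=19^-5·(≡15), b=19^-3·(≡10) mod 19; (15|19)=-1, (10|19)=-1; (−1)^{-5·-3·9}·(-1)^-3·(-1)^-5 = -1.
v=11: a=11^4·(≡10), b=11^2·(≡4) mod 11; (10|11)=-1, (4|11)=+1; (−1)^{4·2·5}·(-1)^2·(+1)^4 = +1.
v=13: a=13^0·(≡12), b=13^1·(≡11) mod 13; (12|13)=+1, (11|13)=-1; (−1)^{0·1·6}·(+1)^1·(-1)^0 = +1.
v=5: a=5^2·(≡1), b=5^5·(≡2) mod 5; (1|5)=+1, (2|5)=-1; (−1)^{2·5·2}·(+1)^5·(-1)^2 = +1.
v=23: a=23^2·(≡13), b=23^2·(≡18) mod 23; (13|23)=+1, (18|23)=+1; (−1)^{2·2·11}·(+1)^2·(+1)^2 = +1.
(-114, -25935 / ℚ) ramifies at {3, 7, 19, ∞}: a division algebra.

[3, 7, 19, inf]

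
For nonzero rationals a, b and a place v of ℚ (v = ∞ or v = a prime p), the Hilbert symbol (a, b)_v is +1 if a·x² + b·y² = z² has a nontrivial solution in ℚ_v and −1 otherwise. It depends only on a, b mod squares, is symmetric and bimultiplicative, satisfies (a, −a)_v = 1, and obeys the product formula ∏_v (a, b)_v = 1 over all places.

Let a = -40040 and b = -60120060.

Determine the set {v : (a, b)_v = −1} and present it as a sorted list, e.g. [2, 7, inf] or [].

[7, 11, 13, inf]

(a, b) ≡ (-10010, -15) mod (ℚ^×)²; places V = {2, 3, 5, 7, 11, 13, ∞}.
(a,b)_11: α=1, u≡1; β=2, v≡10 (mod 11); (1|11)=+1, (10|11)=-1; sign (−1)^0·+1^2·-1^1 = -1.
(a,b)_7: α=1, u≡6; β=2, v≡6 (mod 7); (6|7)=-1, (6|7)=-1; sign (−1)^0·-1^2·-1^1 = -1.
(a,b)_3: α=0, u≡1; β=1, v≡1 (mod 3); (1|3)=+1, (1|3)=+1; sign (−1)^0·+1^1·+1^0 = +1.
(a,b)_13: α=1, u≡1; β=2, v≡5 (mod 13); (1|13)=+1, (5|13)=-1; sign (−1)^0·+1^2·-1^1 = -1.
(a,b)_2: α=3, β=2; u≡3, v≡1 (mod 8); ε(u)ε(v)=1·0, αω(v)=3·0, βω(u)=2·1; sum ≡ 0  ⇒  +1.
(a,b)_∞: sgn(-10010)=−, sgn(-15)=−, so -1.
(a,b)_5: α=1, u≡2; β=1, v≡3 (mod 5); (2|5)=-1, (3|5)=-1; sign (−1)^0·-1^1·-1^1 = +1.
Ram(-10010, -15) = {7, 11, 13, ∞}; no ℚ_7-point on the conic.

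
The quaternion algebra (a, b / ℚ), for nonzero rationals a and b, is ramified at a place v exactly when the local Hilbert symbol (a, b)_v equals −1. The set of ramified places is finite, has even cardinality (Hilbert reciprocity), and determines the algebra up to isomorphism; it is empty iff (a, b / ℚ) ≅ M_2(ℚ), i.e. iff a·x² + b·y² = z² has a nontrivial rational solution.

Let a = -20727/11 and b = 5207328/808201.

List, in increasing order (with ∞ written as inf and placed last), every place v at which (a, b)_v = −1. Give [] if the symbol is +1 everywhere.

[2, 47]

Mod squares: a ≡ -517, b ≡ 82. Check v ∈ {∞, 2, 3, 7, 11, 29, 31, 41, 47}.
v=3: a=3^2·(≡2), b=3^4·(≡1) mod 3; (2|3)=-1, (1|3)=+1; (−1)^{2·4·1}·(-1)^4·(+1)^2 = +1.
v=7: a=7^2·(≡1), b=7^2·(≡6) mod 7; (1|7)=+1, (6|7)=-1; (−1)^{2·2·3}·(+1)^2·(-1)^2 = +1.
v=∞: -517 < 0 and 82 > 0  ⇒  (a,b)_∞ = +1.
v=47: a=47^1·(≡24), b=47^0·(≡29) mod 47; (24|47)=+1, (29|47)=-1; (−1)^{1·0·23}·(+1)^0·(-1)^1 = -1.
v=31: a=31^0·(≡18), b=31^-2·(≡18) mod 31; (18|31)=+1, (18|31)=+1; (−1)^{0·-2·15}·(+1)^-2·(+1)^0 = +1.
v=41: a=41^0·(≡39), b=41^1·(≡8) mod 41; (39|41)=+1, (8|41)=+1; (−1)^{0·1·20}·(+1)^1·(+1)^0 = +1.
v=2: v_2(a)=0, v_2(b)=5; units ≡ 3, 1 (mod 8); ε·ε+αω+βω = 1·0+0·0+5·1 ≡ 1  ⇒  (a,b)_2 = -1.
v=29: a=29^0·(≡6), b=29^-2·(≡22) mod 29; (6|29)=+1, (22|29)=+1; (−1)^{0·-2·14}·(+1)^-2·(+1)^0 = +1.
v=11: a=11^-1·(≡8), b=11^0·(≡3) mod 11; (8|11)=-1, (3|11)=+1; (−1)^{-1·0·5}·(-1)^0·(+1)^-1 = +1.
Ram(-517, 82) = {2, 47}; no ℚ_2-point on the conic.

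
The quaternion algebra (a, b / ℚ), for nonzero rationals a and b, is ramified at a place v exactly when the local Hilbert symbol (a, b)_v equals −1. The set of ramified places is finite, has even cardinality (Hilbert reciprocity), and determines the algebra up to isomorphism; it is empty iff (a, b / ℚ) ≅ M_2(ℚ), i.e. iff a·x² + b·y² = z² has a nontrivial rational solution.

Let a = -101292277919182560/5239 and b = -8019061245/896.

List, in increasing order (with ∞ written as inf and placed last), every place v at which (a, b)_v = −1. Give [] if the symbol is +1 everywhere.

[2, 5, 31, inf]

Mod squares: a ≡ -5890, b ≡ -9111830. Check v ∈ {∞, 2, 3, 5, 7, 13, 17, 19, 23, 31, 37}.
v=13: a=13^-2·(≡10), b=13^1·(≡7) mod 13; (10|13)=+1, (7|13)=-1; (−1)^{-2·1·6}·(+1)^1·(-1)^-2 = +1.
v=2: v_2(a)=5, v_2(b)=-7; units ≡ 7, 5 (mod 8); ε·ε+αω+βω = 1·0+5·1+-7·0 ≡ 1  ⇒  (a,b)_2 = -1.
v=17: a=17^2·(≡13), b=17^1·(≡6) mod 17; (13|17)=+1, (6|17)=-1; (−1)^{2·1·8}·(+1)^1·(-1)^2 = +1.
v=37: a=37^2·(≡12), b=37^2·(≡34) mod 37; (12|37)=+1, (34|37)=+1; (−1)^{2·2·18}·(+1)^2·(+1)^2 = +1.
v=7: a=7^2·(≡2), b=7^-1·(≡4) mod 7; (2|7)=+1, (4|7)=+1; (−1)^{2·-1·3}·(+1)^-1·(+1)^2 = +1.
v=23: a=23^2·(≡20), b=23^0·(≡17) mod 23; (20|23)=-1, (17|23)=-1; (−1)^{2·0·11}·(-1)^0·(-1)^2 = +1.
v=5: a=5^1·(≡2), b=5^1·(≡1) mod 5; (2|5)=-1, (1|5)=+1; (−1)^{1·1·2}·(-1)^1·(+1)^1 = -1.
v=3: a=3^2·(≡2), b=3^2·(≡1) mod 3; (2|3)=-1, (1|3)=+1; (−1)^{2·2·1}·(-1)^2·(+1)^2 = +1.
v=19: a=19^3·(≡3), b=19^1·(≡6) mod 19; (3|19)=-1, (6|19)=+1; (−1)^{3·1·9}·(-1)^1·(+1)^3 = +1.
v=31: a=31^-1·(≡15), b=31^1·(≡27) mod 31; (15|31)=-1, (27|31)=-1; (−1)^{-1·1·15}·(-1)^1·(-1)^-1 = -1.
v=∞: -5890 < 0 and -9111830 < 0  ⇒  (a,b)_∞ = -1.
Ram(-5890, -9111830) = {2, 5, 31, ∞}; no ℚ_2-point on the conic.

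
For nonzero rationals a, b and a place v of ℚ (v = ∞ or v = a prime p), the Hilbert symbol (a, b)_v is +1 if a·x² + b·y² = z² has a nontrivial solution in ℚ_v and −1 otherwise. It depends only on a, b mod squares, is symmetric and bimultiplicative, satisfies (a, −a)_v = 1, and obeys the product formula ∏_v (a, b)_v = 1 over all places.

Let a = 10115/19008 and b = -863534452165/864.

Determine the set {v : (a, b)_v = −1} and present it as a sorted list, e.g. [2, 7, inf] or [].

(a, b) ≡ (1155, -510) mod (ℚ^×)²; places V = {2, 3, 5, 7, 11, 17, ∞}.
(a,b)_3: α=-3, u≡1; β=-3, v≡1 (mod 3); (1|3)=+1, (1|3)=+1; sign (−1)^1·+1^-3·+1^-3 = -1.
(a,b)_5: α=1, u≡1; β=1, v≡3 (mod 5); (1|5)=+1, (3|5)=-1; sign (−1)^0·+1^1·-1^1 = -1.
(a,b)_2: α=-6, β=-5; u≡3, v≡1 (mod 8); ε(u)ε(v)=1·0, αω(v)=-6·0, βω(u)=-5·1; sum ≡ 1  ⇒  -1.
(a,b)_17: α=2, u≡9; β=3, v≡4 (mod 17); (9|17)=+1, (4|17)=+1; sign (−1)^0·+1^3·+1^2 = +1.
(a,b)_11: α=-1, u≡6; β=4, v≡10 (mod 11); (6|11)=-1, (10|11)=-1; sign (−1)^0·-1^4·-1^-1 = -1.
(a,b)_∞: sgn(1155)=+, sgn(-510)=−, so +1.
(a,b)_7: α=1, u≡1; β=4, v≡2 (mod 7); (1|7)=+1, (2|7)=+1; sign (−1)^0·+1^4·+1^1 = +1.
Ram(1155, -510) = {2, 3, 5, 11}; no ℚ_2-point on the conic.

[2, 3, 5, 11]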